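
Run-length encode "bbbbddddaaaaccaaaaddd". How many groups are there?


Input: bbbbddddaaaaccaaaaddd
Scanning for consecutive runs:
  Group 1: 'b' x 4 (positions 0-3)
  Group 2: 'd' x 4 (positions 4-7)
  Group 3: 'a' x 4 (positions 8-11)
  Group 4: 'c' x 2 (positions 12-13)
  Group 5: 'a' x 4 (positions 14-17)
  Group 6: 'd' x 3 (positions 18-20)
Total groups: 6

6


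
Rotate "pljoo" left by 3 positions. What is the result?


Input: "pljoo", rotate left by 3
First 3 characters: "plj"
Remaining characters: "oo"
Concatenate remaining + first: "oo" + "plj" = "ooplj"

ooplj


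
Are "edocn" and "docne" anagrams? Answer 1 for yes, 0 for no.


Strings: "edocn", "docne"
Sorted first:  cdeno
Sorted second: cdeno
Sorted forms match => anagrams

1


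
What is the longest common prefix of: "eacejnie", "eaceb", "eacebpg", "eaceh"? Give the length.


Words: eacejnie, eaceb, eacebpg, eaceh
  Position 0: all 'e' => match
  Position 1: all 'a' => match
  Position 2: all 'c' => match
  Position 3: all 'e' => match
  Position 4: ('j', 'b', 'b', 'h') => mismatch, stop
LCP = "eace" (length 4)

4


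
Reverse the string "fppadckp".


Input: fppadckp
Reading characters right to left:
  Position 7: 'p'
  Position 6: 'k'
  Position 5: 'c'
  Position 4: 'd'
  Position 3: 'a'
  Position 2: 'p'
  Position 1: 'p'
  Position 0: 'f'
Reversed: pkcdappf

pkcdappf


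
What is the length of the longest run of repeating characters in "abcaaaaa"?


Input: "abcaaaaa"
Scanning for longest run:
  Position 1 ('b'): new char, reset run to 1
  Position 2 ('c'): new char, reset run to 1
  Position 3 ('a'): new char, reset run to 1
  Position 4 ('a'): continues run of 'a', length=2
  Position 5 ('a'): continues run of 'a', length=3
  Position 6 ('a'): continues run of 'a', length=4
  Position 7 ('a'): continues run of 'a', length=5
Longest run: 'a' with length 5

5


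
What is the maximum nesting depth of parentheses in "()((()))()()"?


Input: "()((()))()()"
Tracking depth:
  Position 0 '(': depth becomes 1
  Position 1 ')': depth becomes 0
  Position 2 '(': depth becomes 1
  Position 3 '(': depth becomes 2
  Position 4 '(': depth becomes 3
  Position 5 ')': depth becomes 2
  Position 6 ')': depth becomes 1
  Position 7 ')': depth becomes 0
  Position 8 '(': depth becomes 1
  Position 9 ')': depth becomes 0
  Position 10 '(': depth becomes 1
  Position 11 ')': depth becomes 0
Maximum depth reached: 3

3


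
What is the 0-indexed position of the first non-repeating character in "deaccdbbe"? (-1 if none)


Input: deaccdbbe
Character frequencies:
  'a': 1
  'b': 2
  'c': 2
  'd': 2
  'e': 2
Scanning left to right for freq == 1:
  Position 0 ('d'): freq=2, skip
  Position 1 ('e'): freq=2, skip
  Position 2 ('a'): unique! => answer = 2

2


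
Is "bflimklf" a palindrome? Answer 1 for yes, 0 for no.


Input: bflimklf
Reversed: flkmilfb
  Compare pos 0 ('b') with pos 7 ('f'): MISMATCH
  Compare pos 1 ('f') with pos 6 ('l'): MISMATCH
  Compare pos 2 ('l') with pos 5 ('k'): MISMATCH
  Compare pos 3 ('i') with pos 4 ('m'): MISMATCH
Result: not a palindrome

0


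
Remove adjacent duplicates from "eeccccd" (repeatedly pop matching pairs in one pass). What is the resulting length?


Input: eeccccd
Stack-based adjacent duplicate removal:
  Read 'e': push. Stack: e
  Read 'e': matches stack top 'e' => pop. Stack: (empty)
  Read 'c': push. Stack: c
  Read 'c': matches stack top 'c' => pop. Stack: (empty)
  Read 'c': push. Stack: c
  Read 'c': matches stack top 'c' => pop. Stack: (empty)
  Read 'd': push. Stack: d
Final stack: "d" (length 1)

1


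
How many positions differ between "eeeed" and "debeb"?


Comparing "eeeed" and "debeb" position by position:
  Position 0: 'e' vs 'd' => DIFFER
  Position 1: 'e' vs 'e' => same
  Position 2: 'e' vs 'b' => DIFFER
  Position 3: 'e' vs 'e' => same
  Position 4: 'd' vs 'b' => DIFFER
Positions that differ: 3

3


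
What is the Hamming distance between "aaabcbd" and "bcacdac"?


Comparing "aaabcbd" and "bcacdac" position by position:
  Position 0: 'a' vs 'b' => differ
  Position 1: 'a' vs 'c' => differ
  Position 2: 'a' vs 'a' => same
  Position 3: 'b' vs 'c' => differ
  Position 4: 'c' vs 'd' => differ
  Position 5: 'b' vs 'a' => differ
  Position 6: 'd' vs 'c' => differ
Total differences (Hamming distance): 6

6


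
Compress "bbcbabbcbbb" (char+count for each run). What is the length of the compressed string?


Input: bbcbabbcbbb
Runs:
  'b' x 2 => "b2"
  'c' x 1 => "c1"
  'b' x 1 => "b1"
  'a' x 1 => "a1"
  'b' x 2 => "b2"
  'c' x 1 => "c1"
  'b' x 3 => "b3"
Compressed: "b2c1b1a1b2c1b3"
Compressed length: 14

14


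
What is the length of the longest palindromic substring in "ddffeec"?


Input: "ddffeec"
Checking substrings for palindromes:
  [0:2] "dd" (len 2) => palindrome
  [2:4] "ff" (len 2) => palindrome
  [4:6] "ee" (len 2) => palindrome
Longest palindromic substring: "dd" with length 2

2


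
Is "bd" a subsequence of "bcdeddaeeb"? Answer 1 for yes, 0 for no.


Check if "bd" is a subsequence of "bcdeddaeeb"
Greedy scan:
  Position 0 ('b'): matches sub[0] = 'b'
  Position 1 ('c'): no match needed
  Position 2 ('d'): matches sub[1] = 'd'
  Position 3 ('e'): no match needed
  Position 4 ('d'): no match needed
  Position 5 ('d'): no match needed
  Position 6 ('a'): no match needed
  Position 7 ('e'): no match needed
  Position 8 ('e'): no match needed
  Position 9 ('b'): no match needed
All 2 characters matched => is a subsequence

1


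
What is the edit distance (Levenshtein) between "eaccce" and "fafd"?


Computing edit distance: "eaccce" -> "fafd"
DP table:
           f    a    f    d
      0    1    2    3    4
  e   1    1    2    3    4
  a   2    2    1    2    3
  c   3    3    2    2    3
  c   4    4    3    3    3
  c   5    5    4    4    4
  e   6    6    5    5    5
Edit distance = dp[6][4] = 5

5


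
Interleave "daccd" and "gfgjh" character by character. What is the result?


Interleaving "daccd" and "gfgjh":
  Position 0: 'd' from first, 'g' from second => "dg"
  Position 1: 'a' from first, 'f' from second => "af"
  Position 2: 'c' from first, 'g' from second => "cg"
  Position 3: 'c' from first, 'j' from second => "cj"
  Position 4: 'd' from first, 'h' from second => "dh"
Result: dgafcgcjdh

dgafcgcjdh


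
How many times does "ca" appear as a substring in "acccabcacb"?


Searching for "ca" in "acccabcacb"
Scanning each position:
  Position 0: "ac" => no
  Position 1: "cc" => no
  Position 2: "cc" => no
  Position 3: "ca" => MATCH
  Position 4: "ab" => no
  Position 5: "bc" => no
  Position 6: "ca" => MATCH
  Position 7: "ac" => no
  Position 8: "cb" => no
Total occurrences: 2

2


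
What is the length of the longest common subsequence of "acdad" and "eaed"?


LCS of "acdad" and "eaed"
DP table:
           e    a    e    d
      0    0    0    0    0
  a   0    0    1    1    1
  c   0    0    1    1    1
  d   0    0    1    1    2
  a   0    0    1    1    2
  d   0    0    1    1    2
LCS length = dp[5][4] = 2

2


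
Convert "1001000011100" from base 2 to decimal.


Input: "1001000011100" in base 2
Positional expansion:
  Digit '1' (value 1) x 2^12 = 4096
  Digit '0' (value 0) x 2^11 = 0
  Digit '0' (value 0) x 2^10 = 0
  Digit '1' (value 1) x 2^9 = 512
  Digit '0' (value 0) x 2^8 = 0
  Digit '0' (value 0) x 2^7 = 0
  Digit '0' (value 0) x 2^6 = 0
  Digit '0' (value 0) x 2^5 = 0
  Digit '1' (value 1) x 2^4 = 16
  Digit '1' (value 1) x 2^3 = 8
  Digit '1' (value 1) x 2^2 = 4
  Digit '0' (value 0) x 2^1 = 0
  Digit '0' (value 0) x 2^0 = 0
Sum = 4636

4636


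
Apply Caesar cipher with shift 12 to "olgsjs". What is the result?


Caesar cipher: shift "olgsjs" by 12
  'o' (pos 14) + 12 = pos 0 = 'a'
  'l' (pos 11) + 12 = pos 23 = 'x'
  'g' (pos 6) + 12 = pos 18 = 's'
  's' (pos 18) + 12 = pos 4 = 'e'
  'j' (pos 9) + 12 = pos 21 = 'v'
  's' (pos 18) + 12 = pos 4 = 'e'
Result: axseve

axseve


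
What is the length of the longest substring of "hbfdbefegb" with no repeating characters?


Input: "hbfdbefegb"
Sliding window (track last position of each char):
  Position 0 ('h'): window [0,0] length 1 -- new best
  Position 1 ('b'): window [0,1] length 2 -- new best
  Position 2 ('f'): window [0,2] length 3 -- new best
  Position 3 ('d'): window [0,3] length 4 -- new best
  Position 4 ('b'): repeat (last at 1), move window start to 2
  Position 4 ('b'): window [2,4] length 3
  Position 5 ('e'): window [2,5] length 4
  Position 6 ('f'): repeat (last at 2), move window start to 3
  Position 6 ('f'): window [3,6] length 4
  Position 7 ('e'): repeat (last at 5), move window start to 6
  Position 7 ('e'): window [6,7] length 2
  Position 8 ('g'): window [6,8] length 3
  Position 9 ('b'): window [6,9] length 4
Longest substring with no repeats: "hbfd" with length 4

4


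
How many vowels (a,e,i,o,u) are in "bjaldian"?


Input: bjaldian
Checking each character:
  'b' at position 0: consonant
  'j' at position 1: consonant
  'a' at position 2: vowel (running total: 1)
  'l' at position 3: consonant
  'd' at position 4: consonant
  'i' at position 5: vowel (running total: 2)
  'a' at position 6: vowel (running total: 3)
  'n' at position 7: consonant
Total vowels: 3

3


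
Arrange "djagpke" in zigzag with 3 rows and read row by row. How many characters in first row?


Zigzag "djagpke" into 3 rows:
Placing characters:
  'd' => row 0
  'j' => row 1
  'a' => row 2
  'g' => row 1
  'p' => row 0
  'k' => row 1
  'e' => row 2
Rows:
  Row 0: "dp"
  Row 1: "jgk"
  Row 2: "ae"
First row length: 2

2


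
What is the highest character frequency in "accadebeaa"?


Input: accadebeaa
Character counts:
  'a': 4
  'b': 1
  'c': 2
  'd': 1
  'e': 2
Maximum frequency: 4

4


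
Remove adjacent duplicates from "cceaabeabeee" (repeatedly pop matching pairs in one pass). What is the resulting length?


Input: cceaabeabeee
Stack-based adjacent duplicate removal:
  Read 'c': push. Stack: c
  Read 'c': matches stack top 'c' => pop. Stack: (empty)
  Read 'e': push. Stack: e
  Read 'a': push. Stack: ea
  Read 'a': matches stack top 'a' => pop. Stack: e
  Read 'b': push. Stack: eb
  Read 'e': push. Stack: ebe
  Read 'a': push. Stack: ebea
  Read 'b': push. Stack: ebeab
  Read 'e': push. Stack: ebeabe
  Read 'e': matches stack top 'e' => pop. Stack: ebeab
  Read 'e': push. Stack: ebeabe
Final stack: "ebeabe" (length 6)

6


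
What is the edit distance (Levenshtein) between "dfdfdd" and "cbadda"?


Computing edit distance: "dfdfdd" -> "cbadda"
DP table:
           c    b    a    d    d    a
      0    1    2    3    4    5    6
  d   1    1    2    3    3    4    5
  f   2    2    2    3    4    4    5
  d   3    3    3    3    3    4    5
  f   4    4    4    4    4    4    5
  d   5    5    5    5    4    4    5
  d   6    6    6    6    5    4    5
Edit distance = dp[6][6] = 5

5


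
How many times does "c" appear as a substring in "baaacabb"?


Searching for "c" in "baaacabb"
Scanning each position:
  Position 0: "b" => no
  Position 1: "a" => no
  Position 2: "a" => no
  Position 3: "a" => no
  Position 4: "c" => MATCH
  Position 5: "a" => no
  Position 6: "b" => no
  Position 7: "b" => no
Total occurrences: 1

1


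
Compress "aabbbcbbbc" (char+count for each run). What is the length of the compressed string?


Input: aabbbcbbbc
Runs:
  'a' x 2 => "a2"
  'b' x 3 => "b3"
  'c' x 1 => "c1"
  'b' x 3 => "b3"
  'c' x 1 => "c1"
Compressed: "a2b3c1b3c1"
Compressed length: 10

10


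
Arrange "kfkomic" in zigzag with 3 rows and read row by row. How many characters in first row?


Zigzag "kfkomic" into 3 rows:
Placing characters:
  'k' => row 0
  'f' => row 1
  'k' => row 2
  'o' => row 1
  'm' => row 0
  'i' => row 1
  'c' => row 2
Rows:
  Row 0: "km"
  Row 1: "foi"
  Row 2: "kc"
First row length: 2

2


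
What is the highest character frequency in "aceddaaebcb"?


Input: aceddaaebcb
Character counts:
  'a': 3
  'b': 2
  'c': 2
  'd': 2
  'e': 2
Maximum frequency: 3

3


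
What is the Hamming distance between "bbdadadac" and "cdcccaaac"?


Comparing "bbdadadac" and "cdcccaaac" position by position:
  Position 0: 'b' vs 'c' => differ
  Position 1: 'b' vs 'd' => differ
  Position 2: 'd' vs 'c' => differ
  Position 3: 'a' vs 'c' => differ
  Position 4: 'd' vs 'c' => differ
  Position 5: 'a' vs 'a' => same
  Position 6: 'd' vs 'a' => differ
  Position 7: 'a' vs 'a' => same
  Position 8: 'c' vs 'c' => same
Total differences (Hamming distance): 6

6


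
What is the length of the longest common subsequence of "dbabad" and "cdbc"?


LCS of "dbabad" and "cdbc"
DP table:
           c    d    b    c
      0    0    0    0    0
  d   0    0    1    1    1
  b   0    0    1    2    2
  a   0    0    1    2    2
  b   0    0    1    2    2
  a   0    0    1    2    2
  d   0    0    1    2    2
LCS length = dp[6][4] = 2

2


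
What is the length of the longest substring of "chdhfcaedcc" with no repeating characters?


Input: "chdhfcaedcc"
Sliding window (track last position of each char):
  Position 0 ('c'): window [0,0] length 1 -- new best
  Position 1 ('h'): window [0,1] length 2 -- new best
  Position 2 ('d'): window [0,2] length 3 -- new best
  Position 3 ('h'): repeat (last at 1), move window start to 2
  Position 3 ('h'): window [2,3] length 2
  Position 4 ('f'): window [2,4] length 3
  Position 5 ('c'): window [2,5] length 4 -- new best
  Position 6 ('a'): window [2,6] length 5 -- new best
  Position 7 ('e'): window [2,7] length 6 -- new best
  Position 8 ('d'): repeat (last at 2), move window start to 3
  Position 8 ('d'): window [3,8] length 6
  Position 9 ('c'): repeat (last at 5), move window start to 6
  Position 9 ('c'): window [6,9] length 4
  Position 10 ('c'): repeat (last at 9), move window start to 10
  Position 10 ('c'): window [10,10] length 1
Longest substring with no repeats: "dhfcae" with length 6

6


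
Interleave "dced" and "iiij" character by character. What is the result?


Interleaving "dced" and "iiij":
  Position 0: 'd' from first, 'i' from second => "di"
  Position 1: 'c' from first, 'i' from second => "ci"
  Position 2: 'e' from first, 'i' from second => "ei"
  Position 3: 'd' from first, 'j' from second => "dj"
Result: dicieidj

dicieidj


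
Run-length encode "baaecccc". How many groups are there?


Input: baaecccc
Scanning for consecutive runs:
  Group 1: 'b' x 1 (positions 0-0)
  Group 2: 'a' x 2 (positions 1-2)
  Group 3: 'e' x 1 (positions 3-3)
  Group 4: 'c' x 4 (positions 4-7)
Total groups: 4

4


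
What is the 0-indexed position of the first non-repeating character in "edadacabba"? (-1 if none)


Input: edadacabba
Character frequencies:
  'a': 4
  'b': 2
  'c': 1
  'd': 2
  'e': 1
Scanning left to right for freq == 1:
  Position 0 ('e'): unique! => answer = 0

0


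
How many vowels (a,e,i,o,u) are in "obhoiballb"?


Input: obhoiballb
Checking each character:
  'o' at position 0: vowel (running total: 1)
  'b' at position 1: consonant
  'h' at position 2: consonant
  'o' at position 3: vowel (running total: 2)
  'i' at position 4: vowel (running total: 3)
  'b' at position 5: consonant
  'a' at position 6: vowel (running total: 4)
  'l' at position 7: consonant
  'l' at position 8: consonant
  'b' at position 9: consonant
Total vowels: 4

4


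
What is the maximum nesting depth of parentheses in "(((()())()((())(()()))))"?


Input: "(((()())()((())(()()))))"
Tracking depth:
  Position 0 '(': depth becomes 1
  Position 1 '(': depth becomes 2
  Position 2 '(': depth becomes 3
  Position 3 '(': depth becomes 4
  Position 4 ')': depth becomes 3
  Position 5 '(': depth becomes 4
  Position 6 ')': depth becomes 3
  Position 7 ')': depth becomes 2
  Position 8 '(': depth becomes 3
  Position 9 ')': depth becomes 2
  Position 10 '(': depth becomes 3
  Position 11 '(': depth becomes 4
  Position 12 '(': depth becomes 5
  Position 13 ')': depth becomes 4
  Position 14 ')': depth becomes 3
  Position 15 '(': depth becomes 4
  Position 16 '(': depth becomes 5
  Position 17 ')': depth becomes 4
  Position 18 '(': depth becomes 5
  Position 19 ')': depth becomes 4
  Position 20 ')': depth becomes 3
  Position 21 ')': depth becomes 2
  Position 22 ')': depth becomes 1
  Position 23 ')': depth becomes 0
Maximum depth reached: 5

5


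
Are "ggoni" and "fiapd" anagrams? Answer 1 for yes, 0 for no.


Strings: "ggoni", "fiapd"
Sorted first:  ggino
Sorted second: adfip
Differ at position 0: 'g' vs 'a' => not anagrams

0


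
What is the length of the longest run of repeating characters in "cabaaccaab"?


Input: "cabaaccaab"
Scanning for longest run:
  Position 1 ('a'): new char, reset run to 1
  Position 2 ('b'): new char, reset run to 1
  Position 3 ('a'): new char, reset run to 1
  Position 4 ('a'): continues run of 'a', length=2
  Position 5 ('c'): new char, reset run to 1
  Position 6 ('c'): continues run of 'c', length=2
  Position 7 ('a'): new char, reset run to 1
  Position 8 ('a'): continues run of 'a', length=2
  Position 9 ('b'): new char, reset run to 1
Longest run: 'a' with length 2

2


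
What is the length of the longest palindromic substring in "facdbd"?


Input: "facdbd"
Checking substrings for palindromes:
  [3:6] "dbd" (len 3) => palindrome
Longest palindromic substring: "dbd" with length 3

3


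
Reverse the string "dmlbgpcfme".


Input: dmlbgpcfme
Reading characters right to left:
  Position 9: 'e'
  Position 8: 'm'
  Position 7: 'f'
  Position 6: 'c'
  Position 5: 'p'
  Position 4: 'g'
  Position 3: 'b'
  Position 2: 'l'
  Position 1: 'm'
  Position 0: 'd'
Reversed: emfcpgblmd

emfcpgblmd


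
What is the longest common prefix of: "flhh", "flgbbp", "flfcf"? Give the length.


Words: flhh, flgbbp, flfcf
  Position 0: all 'f' => match
  Position 1: all 'l' => match
  Position 2: ('h', 'g', 'f') => mismatch, stop
LCP = "fl" (length 2)

2


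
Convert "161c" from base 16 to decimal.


Input: "161c" in base 16
Positional expansion:
  Digit '1' (value 1) x 16^3 = 4096
  Digit '6' (value 6) x 16^2 = 1536
  Digit '1' (value 1) x 16^1 = 16
  Digit 'c' (value 12) x 16^0 = 12
Sum = 5660

5660


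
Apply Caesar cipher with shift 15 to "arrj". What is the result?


Caesar cipher: shift "arrj" by 15
  'a' (pos 0) + 15 = pos 15 = 'p'
  'r' (pos 17) + 15 = pos 6 = 'g'
  'r' (pos 17) + 15 = pos 6 = 'g'
  'j' (pos 9) + 15 = pos 24 = 'y'
Result: pggy

pggy


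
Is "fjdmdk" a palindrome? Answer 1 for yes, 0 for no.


Input: fjdmdk
Reversed: kdmdjf
  Compare pos 0 ('f') with pos 5 ('k'): MISMATCH
  Compare pos 1 ('j') with pos 4 ('d'): MISMATCH
  Compare pos 2 ('d') with pos 3 ('m'): MISMATCH
Result: not a palindrome

0


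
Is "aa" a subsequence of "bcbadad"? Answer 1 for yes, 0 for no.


Check if "aa" is a subsequence of "bcbadad"
Greedy scan:
  Position 0 ('b'): no match needed
  Position 1 ('c'): no match needed
  Position 2 ('b'): no match needed
  Position 3 ('a'): matches sub[0] = 'a'
  Position 4 ('d'): no match needed
  Position 5 ('a'): matches sub[1] = 'a'
  Position 6 ('d'): no match needed
All 2 characters matched => is a subsequence

1


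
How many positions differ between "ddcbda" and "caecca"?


Comparing "ddcbda" and "caecca" position by position:
  Position 0: 'd' vs 'c' => DIFFER
  Position 1: 'd' vs 'a' => DIFFER
  Position 2: 'c' vs 'e' => DIFFER
  Position 3: 'b' vs 'c' => DIFFER
  Position 4: 'd' vs 'c' => DIFFER
  Position 5: 'a' vs 'a' => same
Positions that differ: 5

5


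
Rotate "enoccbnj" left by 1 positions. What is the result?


Input: "enoccbnj", rotate left by 1
First 1 characters: "e"
Remaining characters: "noccbnj"
Concatenate remaining + first: "noccbnj" + "e" = "noccbnje"

noccbnje


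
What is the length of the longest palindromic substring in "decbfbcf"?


Input: "decbfbcf"
Checking substrings for palindromes:
  [2:7] "cbfbc" (len 5) => palindrome
  [3:6] "bfb" (len 3) => palindrome
Longest palindromic substring: "cbfbc" with length 5

5


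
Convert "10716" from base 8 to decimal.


Input: "10716" in base 8
Positional expansion:
  Digit '1' (value 1) x 8^4 = 4096
  Digit '0' (value 0) x 8^3 = 0
  Digit '7' (value 7) x 8^2 = 448
  Digit '1' (value 1) x 8^1 = 8
  Digit '6' (value 6) x 8^0 = 6
Sum = 4558

4558


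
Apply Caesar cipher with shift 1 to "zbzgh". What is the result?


Caesar cipher: shift "zbzgh" by 1
  'z' (pos 25) + 1 = pos 0 = 'a'
  'b' (pos 1) + 1 = pos 2 = 'c'
  'z' (pos 25) + 1 = pos 0 = 'a'
  'g' (pos 6) + 1 = pos 7 = 'h'
  'h' (pos 7) + 1 = pos 8 = 'i'
Result: acahi

acahi


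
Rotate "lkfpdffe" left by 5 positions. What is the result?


Input: "lkfpdffe", rotate left by 5
First 5 characters: "lkfpd"
Remaining characters: "ffe"
Concatenate remaining + first: "ffe" + "lkfpd" = "ffelkfpd"

ffelkfpd


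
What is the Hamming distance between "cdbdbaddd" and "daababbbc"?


Comparing "cdbdbaddd" and "daababbbc" position by position:
  Position 0: 'c' vs 'd' => differ
  Position 1: 'd' vs 'a' => differ
  Position 2: 'b' vs 'a' => differ
  Position 3: 'd' vs 'b' => differ
  Position 4: 'b' vs 'a' => differ
  Position 5: 'a' vs 'b' => differ
  Position 6: 'd' vs 'b' => differ
  Position 7: 'd' vs 'b' => differ
  Position 8: 'd' vs 'c' => differ
Total differences (Hamming distance): 9

9


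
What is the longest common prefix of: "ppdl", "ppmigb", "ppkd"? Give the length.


Words: ppdl, ppmigb, ppkd
  Position 0: all 'p' => match
  Position 1: all 'p' => match
  Position 2: ('d', 'm', 'k') => mismatch, stop
LCP = "pp" (length 2)

2


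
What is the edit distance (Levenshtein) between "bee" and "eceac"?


Computing edit distance: "bee" -> "eceac"
DP table:
           e    c    e    a    c
      0    1    2    3    4    5
  b   1    1    2    3    4    5
  e   2    1    2    2    3    4
  e   3    2    2    2    3    4
Edit distance = dp[3][5] = 4

4


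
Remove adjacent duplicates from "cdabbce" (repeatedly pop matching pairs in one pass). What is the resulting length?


Input: cdabbce
Stack-based adjacent duplicate removal:
  Read 'c': push. Stack: c
  Read 'd': push. Stack: cd
  Read 'a': push. Stack: cda
  Read 'b': push. Stack: cdab
  Read 'b': matches stack top 'b' => pop. Stack: cda
  Read 'c': push. Stack: cdac
  Read 'e': push. Stack: cdace
Final stack: "cdace" (length 5)

5


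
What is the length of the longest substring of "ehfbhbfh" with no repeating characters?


Input: "ehfbhbfh"
Sliding window (track last position of each char):
  Position 0 ('e'): window [0,0] length 1 -- new best
  Position 1 ('h'): window [0,1] length 2 -- new best
  Position 2 ('f'): window [0,2] length 3 -- new best
  Position 3 ('b'): window [0,3] length 4 -- new best
  Position 4 ('h'): repeat (last at 1), move window start to 2
  Position 4 ('h'): window [2,4] length 3
  Position 5 ('b'): repeat (last at 3), move window start to 4
  Position 5 ('b'): window [4,5] length 2
  Position 6 ('f'): window [4,6] length 3
  Position 7 ('h'): repeat (last at 4), move window start to 5
  Position 7 ('h'): window [5,7] length 3
Longest substring with no repeats: "ehfb" with length 4

4


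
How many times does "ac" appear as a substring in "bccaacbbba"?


Searching for "ac" in "bccaacbbba"
Scanning each position:
  Position 0: "bc" => no
  Position 1: "cc" => no
  Position 2: "ca" => no
  Position 3: "aa" => no
  Position 4: "ac" => MATCH
  Position 5: "cb" => no
  Position 6: "bb" => no
  Position 7: "bb" => no
  Position 8: "ba" => no
Total occurrences: 1

1


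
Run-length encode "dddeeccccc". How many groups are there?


Input: dddeeccccc
Scanning for consecutive runs:
  Group 1: 'd' x 3 (positions 0-2)
  Group 2: 'e' x 2 (positions 3-4)
  Group 3: 'c' x 5 (positions 5-9)
Total groups: 3

3


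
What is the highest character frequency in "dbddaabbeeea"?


Input: dbddaabbeeea
Character counts:
  'a': 3
  'b': 3
  'd': 3
  'e': 3
Maximum frequency: 3

3


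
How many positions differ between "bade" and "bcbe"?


Comparing "bade" and "bcbe" position by position:
  Position 0: 'b' vs 'b' => same
  Position 1: 'a' vs 'c' => DIFFER
  Position 2: 'd' vs 'b' => DIFFER
  Position 3: 'e' vs 'e' => same
Positions that differ: 2

2


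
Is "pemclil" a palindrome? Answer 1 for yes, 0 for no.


Input: pemclil
Reversed: lilcmep
  Compare pos 0 ('p') with pos 6 ('l'): MISMATCH
  Compare pos 1 ('e') with pos 5 ('i'): MISMATCH
  Compare pos 2 ('m') with pos 4 ('l'): MISMATCH
Result: not a palindrome

0


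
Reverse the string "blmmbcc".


Input: blmmbcc
Reading characters right to left:
  Position 6: 'c'
  Position 5: 'c'
  Position 4: 'b'
  Position 3: 'm'
  Position 2: 'm'
  Position 1: 'l'
  Position 0: 'b'
Reversed: ccbmmlb

ccbmmlb


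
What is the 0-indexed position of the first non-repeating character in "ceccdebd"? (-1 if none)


Input: ceccdebd
Character frequencies:
  'b': 1
  'c': 3
  'd': 2
  'e': 2
Scanning left to right for freq == 1:
  Position 0 ('c'): freq=3, skip
  Position 1 ('e'): freq=2, skip
  Position 2 ('c'): freq=3, skip
  Position 3 ('c'): freq=3, skip
  Position 4 ('d'): freq=2, skip
  Position 5 ('e'): freq=2, skip
  Position 6 ('b'): unique! => answer = 6

6


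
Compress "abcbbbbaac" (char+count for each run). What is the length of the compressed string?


Input: abcbbbbaac
Runs:
  'a' x 1 => "a1"
  'b' x 1 => "b1"
  'c' x 1 => "c1"
  'b' x 4 => "b4"
  'a' x 2 => "a2"
  'c' x 1 => "c1"
Compressed: "a1b1c1b4a2c1"
Compressed length: 12

12


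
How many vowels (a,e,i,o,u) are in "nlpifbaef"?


Input: nlpifbaef
Checking each character:
  'n' at position 0: consonant
  'l' at position 1: consonant
  'p' at position 2: consonant
  'i' at position 3: vowel (running total: 1)
  'f' at position 4: consonant
  'b' at position 5: consonant
  'a' at position 6: vowel (running total: 2)
  'e' at position 7: vowel (running total: 3)
  'f' at position 8: consonant
Total vowels: 3

3


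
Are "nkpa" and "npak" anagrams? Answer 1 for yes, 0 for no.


Strings: "nkpa", "npak"
Sorted first:  aknp
Sorted second: aknp
Sorted forms match => anagrams

1


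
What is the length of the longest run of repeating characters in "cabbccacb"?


Input: "cabbccacb"
Scanning for longest run:
  Position 1 ('a'): new char, reset run to 1
  Position 2 ('b'): new char, reset run to 1
  Position 3 ('b'): continues run of 'b', length=2
  Position 4 ('c'): new char, reset run to 1
  Position 5 ('c'): continues run of 'c', length=2
  Position 6 ('a'): new char, reset run to 1
  Position 7 ('c'): new char, reset run to 1
  Position 8 ('b'): new char, reset run to 1
Longest run: 'b' with length 2

2


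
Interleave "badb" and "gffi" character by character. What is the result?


Interleaving "badb" and "gffi":
  Position 0: 'b' from first, 'g' from second => "bg"
  Position 1: 'a' from first, 'f' from second => "af"
  Position 2: 'd' from first, 'f' from second => "df"
  Position 3: 'b' from first, 'i' from second => "bi"
Result: bgafdfbi

bgafdfbi


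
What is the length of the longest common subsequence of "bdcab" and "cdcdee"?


LCS of "bdcab" and "cdcdee"
DP table:
           c    d    c    d    e    e
      0    0    0    0    0    0    0
  b   0    0    0    0    0    0    0
  d   0    0    1    1    1    1    1
  c   0    1    1    2    2    2    2
  a   0    1    1    2    2    2    2
  b   0    1    1    2    2    2    2
LCS length = dp[5][6] = 2

2


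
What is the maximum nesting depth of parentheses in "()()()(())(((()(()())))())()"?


Input: "()()()(())(((()(()())))())()"
Tracking depth:
  Position 0 '(': depth becomes 1
  Position 1 ')': depth becomes 0
  Position 2 '(': depth becomes 1
  Position 3 ')': depth becomes 0
  Position 4 '(': depth becomes 1
  Position 5 ')': depth becomes 0
  Position 6 '(': depth becomes 1
  Position 7 '(': depth becomes 2
  Position 8 ')': depth becomes 1
  Position 9 ')': depth becomes 0
  Position 10 '(': depth becomes 1
  Position 11 '(': depth becomes 2
  Position 12 '(': depth becomes 3
  Position 13 '(': depth becomes 4
  Position 14 ')': depth becomes 3
  Position 15 '(': depth becomes 4
  Position 16 '(': depth becomes 5
  Position 17 ')': depth becomes 4
  Position 18 '(': depth becomes 5
  Position 19 ')': depth becomes 4
  Position 20 ')': depth becomes 3
  Position 21 ')': depth becomes 2
  Position 22 ')': depth becomes 1
  Position 23 '(': depth becomes 2
  Position 24 ')': depth becomes 1
  Position 25 ')': depth becomes 0
  Position 26 '(': depth becomes 1
  Position 27 ')': depth becomes 0
Maximum depth reached: 5

5


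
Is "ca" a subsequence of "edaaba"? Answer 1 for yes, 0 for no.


Check if "ca" is a subsequence of "edaaba"
Greedy scan:
  Position 0 ('e'): no match needed
  Position 1 ('d'): no match needed
  Position 2 ('a'): no match needed
  Position 3 ('a'): no match needed
  Position 4 ('b'): no match needed
  Position 5 ('a'): no match needed
Only matched 0/2 characters => not a subsequence

0


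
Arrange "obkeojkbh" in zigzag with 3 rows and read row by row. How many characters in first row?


Zigzag "obkeojkbh" into 3 rows:
Placing characters:
  'o' => row 0
  'b' => row 1
  'k' => row 2
  'e' => row 1
  'o' => row 0
  'j' => row 1
  'k' => row 2
  'b' => row 1
  'h' => row 0
Rows:
  Row 0: "ooh"
  Row 1: "bejb"
  Row 2: "kk"
First row length: 3

3


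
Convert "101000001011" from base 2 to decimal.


Input: "101000001011" in base 2
Positional expansion:
  Digit '1' (value 1) x 2^11 = 2048
  Digit '0' (value 0) x 2^10 = 0
  Digit '1' (value 1) x 2^9 = 512
  Digit '0' (value 0) x 2^8 = 0
  Digit '0' (value 0) x 2^7 = 0
  Digit '0' (value 0) x 2^6 = 0
  Digit '0' (value 0) x 2^5 = 0
  Digit '0' (value 0) x 2^4 = 0
  Digit '1' (value 1) x 2^3 = 8
  Digit '0' (value 0) x 2^2 = 0
  Digit '1' (value 1) x 2^1 = 2
  Digit '1' (value 1) x 2^0 = 1
Sum = 2571

2571


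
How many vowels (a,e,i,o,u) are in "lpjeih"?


Input: lpjeih
Checking each character:
  'l' at position 0: consonant
  'p' at position 1: consonant
  'j' at position 2: consonant
  'e' at position 3: vowel (running total: 1)
  'i' at position 4: vowel (running total: 2)
  'h' at position 5: consonant
Total vowels: 2

2


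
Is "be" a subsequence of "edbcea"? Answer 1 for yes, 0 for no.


Check if "be" is a subsequence of "edbcea"
Greedy scan:
  Position 0 ('e'): no match needed
  Position 1 ('d'): no match needed
  Position 2 ('b'): matches sub[0] = 'b'
  Position 3 ('c'): no match needed
  Position 4 ('e'): matches sub[1] = 'e'
  Position 5 ('a'): no match needed
All 2 characters matched => is a subsequence

1


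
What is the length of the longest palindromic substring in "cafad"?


Input: "cafad"
Checking substrings for palindromes:
  [1:4] "afa" (len 3) => palindrome
Longest palindromic substring: "afa" with length 3

3


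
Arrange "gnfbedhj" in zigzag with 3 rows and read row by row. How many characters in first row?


Zigzag "gnfbedhj" into 3 rows:
Placing characters:
  'g' => row 0
  'n' => row 1
  'f' => row 2
  'b' => row 1
  'e' => row 0
  'd' => row 1
  'h' => row 2
  'j' => row 1
Rows:
  Row 0: "ge"
  Row 1: "nbdj"
  Row 2: "fh"
First row length: 2

2


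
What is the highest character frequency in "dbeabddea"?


Input: dbeabddea
Character counts:
  'a': 2
  'b': 2
  'd': 3
  'e': 2
Maximum frequency: 3

3


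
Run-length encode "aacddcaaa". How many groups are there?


Input: aacddcaaa
Scanning for consecutive runs:
  Group 1: 'a' x 2 (positions 0-1)
  Group 2: 'c' x 1 (positions 2-2)
  Group 3: 'd' x 2 (positions 3-4)
  Group 4: 'c' x 1 (positions 5-5)
  Group 5: 'a' x 3 (positions 6-8)
Total groups: 5

5


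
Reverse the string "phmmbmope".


Input: phmmbmope
Reading characters right to left:
  Position 8: 'e'
  Position 7: 'p'
  Position 6: 'o'
  Position 5: 'm'
  Position 4: 'b'
  Position 3: 'm'
  Position 2: 'm'
  Position 1: 'h'
  Position 0: 'p'
Reversed: epombmmhp

epombmmhp


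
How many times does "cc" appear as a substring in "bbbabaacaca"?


Searching for "cc" in "bbbabaacaca"
Scanning each position:
  Position 0: "bb" => no
  Position 1: "bb" => no
  Position 2: "ba" => no
  Position 3: "ab" => no
  Position 4: "ba" => no
  Position 5: "aa" => no
  Position 6: "ac" => no
  Position 7: "ca" => no
  Position 8: "ac" => no
  Position 9: "ca" => no
Total occurrences: 0

0


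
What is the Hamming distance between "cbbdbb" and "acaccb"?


Comparing "cbbdbb" and "acaccb" position by position:
  Position 0: 'c' vs 'a' => differ
  Position 1: 'b' vs 'c' => differ
  Position 2: 'b' vs 'a' => differ
  Position 3: 'd' vs 'c' => differ
  Position 4: 'b' vs 'c' => differ
  Position 5: 'b' vs 'b' => same
Total differences (Hamming distance): 5

5


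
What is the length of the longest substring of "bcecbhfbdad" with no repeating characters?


Input: "bcecbhfbdad"
Sliding window (track last position of each char):
  Position 0 ('b'): window [0,0] length 1 -- new best
  Position 1 ('c'): window [0,1] length 2 -- new best
  Position 2 ('e'): window [0,2] length 3 -- new best
  Position 3 ('c'): repeat (last at 1), move window start to 2
  Position 3 ('c'): window [2,3] length 2
  Position 4 ('b'): window [2,4] length 3
  Position 5 ('h'): window [2,5] length 4 -- new best
  Position 6 ('f'): window [2,6] length 5 -- new best
  Position 7 ('b'): repeat (last at 4), move window start to 5
  Position 7 ('b'): window [5,7] length 3
  Position 8 ('d'): window [5,8] length 4
  Position 9 ('a'): window [5,9] length 5
  Position 10 ('d'): repeat (last at 8), move window start to 9
  Position 10 ('d'): window [9,10] length 2
Longest substring with no repeats: "ecbhf" with length 5

5


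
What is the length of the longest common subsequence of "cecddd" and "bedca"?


LCS of "cecddd" and "bedca"
DP table:
           b    e    d    c    a
      0    0    0    0    0    0
  c   0    0    0    0    1    1
  e   0    0    1    1    1    1
  c   0    0    1    1    2    2
  d   0    0    1    2    2    2
  d   0    0    1    2    2    2
  d   0    0    1    2    2    2
LCS length = dp[6][5] = 2

2


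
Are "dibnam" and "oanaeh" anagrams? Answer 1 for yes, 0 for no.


Strings: "dibnam", "oanaeh"
Sorted first:  abdimn
Sorted second: aaehno
Differ at position 1: 'b' vs 'a' => not anagrams

0


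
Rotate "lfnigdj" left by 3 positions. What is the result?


Input: "lfnigdj", rotate left by 3
First 3 characters: "lfn"
Remaining characters: "igdj"
Concatenate remaining + first: "igdj" + "lfn" = "igdjlfn"

igdjlfn


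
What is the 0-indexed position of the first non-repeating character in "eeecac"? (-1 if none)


Input: eeecac
Character frequencies:
  'a': 1
  'c': 2
  'e': 3
Scanning left to right for freq == 1:
  Position 0 ('e'): freq=3, skip
  Position 1 ('e'): freq=3, skip
  Position 2 ('e'): freq=3, skip
  Position 3 ('c'): freq=2, skip
  Position 4 ('a'): unique! => answer = 4

4


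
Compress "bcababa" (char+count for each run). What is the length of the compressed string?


Input: bcababa
Runs:
  'b' x 1 => "b1"
  'c' x 1 => "c1"
  'a' x 1 => "a1"
  'b' x 1 => "b1"
  'a' x 1 => "a1"
  'b' x 1 => "b1"
  'a' x 1 => "a1"
Compressed: "b1c1a1b1a1b1a1"
Compressed length: 14

14


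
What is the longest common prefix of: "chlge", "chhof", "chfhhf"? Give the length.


Words: chlge, chhof, chfhhf
  Position 0: all 'c' => match
  Position 1: all 'h' => match
  Position 2: ('l', 'h', 'f') => mismatch, stop
LCP = "ch" (length 2)

2


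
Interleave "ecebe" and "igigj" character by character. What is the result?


Interleaving "ecebe" and "igigj":
  Position 0: 'e' from first, 'i' from second => "ei"
  Position 1: 'c' from first, 'g' from second => "cg"
  Position 2: 'e' from first, 'i' from second => "ei"
  Position 3: 'b' from first, 'g' from second => "bg"
  Position 4: 'e' from first, 'j' from second => "ej"
Result: eicgeibgej

eicgeibgej


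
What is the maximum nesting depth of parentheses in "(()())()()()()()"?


Input: "(()())()()()()()"
Tracking depth:
  Position 0 '(': depth becomes 1
  Position 1 '(': depth becomes 2
  Position 2 ')': depth becomes 1
  Position 3 '(': depth becomes 2
  Position 4 ')': depth becomes 1
  Position 5 ')': depth becomes 0
  Position 6 '(': depth becomes 1
  Position 7 ')': depth becomes 0
  Position 8 '(': depth becomes 1
  Position 9 ')': depth becomes 0
  Position 10 '(': depth becomes 1
  Position 11 ')': depth becomes 0
  Position 12 '(': depth becomes 1
  Position 13 ')': depth becomes 0
  Position 14 '(': depth becomes 1
  Position 15 ')': depth becomes 0
Maximum depth reached: 2

2


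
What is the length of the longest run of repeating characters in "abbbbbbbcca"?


Input: "abbbbbbbcca"
Scanning for longest run:
  Position 1 ('b'): new char, reset run to 1
  Position 2 ('b'): continues run of 'b', length=2
  Position 3 ('b'): continues run of 'b', length=3
  Position 4 ('b'): continues run of 'b', length=4
  Position 5 ('b'): continues run of 'b', length=5
  Position 6 ('b'): continues run of 'b', length=6
  Position 7 ('b'): continues run of 'b', length=7
  Position 8 ('c'): new char, reset run to 1
  Position 9 ('c'): continues run of 'c', length=2
  Position 10 ('a'): new char, reset run to 1
Longest run: 'b' with length 7

7


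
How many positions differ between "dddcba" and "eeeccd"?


Comparing "dddcba" and "eeeccd" position by position:
  Position 0: 'd' vs 'e' => DIFFER
  Position 1: 'd' vs 'e' => DIFFER
  Position 2: 'd' vs 'e' => DIFFER
  Position 3: 'c' vs 'c' => same
  Position 4: 'b' vs 'c' => DIFFER
  Position 5: 'a' vs 'd' => DIFFER
Positions that differ: 5

5


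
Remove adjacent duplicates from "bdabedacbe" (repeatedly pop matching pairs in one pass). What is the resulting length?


Input: bdabedacbe
Stack-based adjacent duplicate removal:
  Read 'b': push. Stack: b
  Read 'd': push. Stack: bd
  Read 'a': push. Stack: bda
  Read 'b': push. Stack: bdab
  Read 'e': push. Stack: bdabe
  Read 'd': push. Stack: bdabed
  Read 'a': push. Stack: bdabeda
  Read 'c': push. Stack: bdabedac
  Read 'b': push. Stack: bdabedacb
  Read 'e': push. Stack: bdabedacbe
Final stack: "bdabedacbe" (length 10)

10


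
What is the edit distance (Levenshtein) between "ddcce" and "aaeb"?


Computing edit distance: "ddcce" -> "aaeb"
DP table:
           a    a    e    b
      0    1    2    3    4
  d   1    1    2    3    4
  d   2    2    2    3    4
  c   3    3    3    3    4
  c   4    4    4    4    4
  e   5    5    5    4    5
Edit distance = dp[5][4] = 5

5


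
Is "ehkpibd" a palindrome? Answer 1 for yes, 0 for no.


Input: ehkpibd
Reversed: dbipkhe
  Compare pos 0 ('e') with pos 6 ('d'): MISMATCH
  Compare pos 1 ('h') with pos 5 ('b'): MISMATCH
  Compare pos 2 ('k') with pos 4 ('i'): MISMATCH
Result: not a palindrome

0


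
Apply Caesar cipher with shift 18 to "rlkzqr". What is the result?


Caesar cipher: shift "rlkzqr" by 18
  'r' (pos 17) + 18 = pos 9 = 'j'
  'l' (pos 11) + 18 = pos 3 = 'd'
  'k' (pos 10) + 18 = pos 2 = 'c'
  'z' (pos 25) + 18 = pos 17 = 'r'
  'q' (pos 16) + 18 = pos 8 = 'i'
  'r' (pos 17) + 18 = pos 9 = 'j'
Result: jdcrij

jdcrij


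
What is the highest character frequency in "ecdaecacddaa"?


Input: ecdaecacddaa
Character counts:
  'a': 4
  'c': 3
  'd': 3
  'e': 2
Maximum frequency: 4

4


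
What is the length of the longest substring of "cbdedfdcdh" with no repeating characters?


Input: "cbdedfdcdh"
Sliding window (track last position of each char):
  Position 0 ('c'): window [0,0] length 1 -- new best
  Position 1 ('b'): window [0,1] length 2 -- new best
  Position 2 ('d'): window [0,2] length 3 -- new best
  Position 3 ('e'): window [0,3] length 4 -- new best
  Position 4 ('d'): repeat (last at 2), move window start to 3
  Position 4 ('d'): window [3,4] length 2
  Position 5 ('f'): window [3,5] length 3
  Position 6 ('d'): repeat (last at 4), move window start to 5
  Position 6 ('d'): window [5,6] length 2
  Position 7 ('c'): window [5,7] length 3
  Position 8 ('d'): repeat (last at 6), move window start to 7
  Position 8 ('d'): window [7,8] length 2
  Position 9 ('h'): window [7,9] length 3
Longest substring with no repeats: "cbde" with length 4

4
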